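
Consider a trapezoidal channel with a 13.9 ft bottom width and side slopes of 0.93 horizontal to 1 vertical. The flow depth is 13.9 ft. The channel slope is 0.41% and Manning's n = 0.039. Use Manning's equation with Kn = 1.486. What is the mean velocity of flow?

V = 9.09 ft/s

With bottom width b = 13.9 ft and side slope z = 0.93: A = (b + zy)y = (13.9 + 0.93×13.9)×13.9 = 372.9 ft²; P = b + 2y√(1+z²) = 13.9 + 2×13.9×1.366 = 51.86 ft.
Hydraulic radius R = A/P = 372.9/51.86 = 7.19 ft.
From Manning's equation, V = (1.486/n) R^(2/3) S^(1/2) = (1.486/0.039) × 7.19^(2/3) × 0.0041^(1/2) = 9.09 ft/s.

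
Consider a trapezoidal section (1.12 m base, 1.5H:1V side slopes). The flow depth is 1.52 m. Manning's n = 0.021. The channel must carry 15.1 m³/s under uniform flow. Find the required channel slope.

With bottom width b = 1.12 m and side slope z = 1.5: A = (b + zy)y = (1.12 + 1.5×1.52)×1.52 = 5.168 m²; P = b + 2y√(1+z²) = 1.12 + 2×1.52×1.803 = 6.6 m.
Hydraulic radius R = A/P = 5.168/6.6 = 0.783 m.
From Manning's equation, S = [nQ / (1 A R^(2/3))]² = [0.021 × 15.1 / (1 × 5.168 × 0.783^(2/3))]² = 0.00522.

S = 0.00522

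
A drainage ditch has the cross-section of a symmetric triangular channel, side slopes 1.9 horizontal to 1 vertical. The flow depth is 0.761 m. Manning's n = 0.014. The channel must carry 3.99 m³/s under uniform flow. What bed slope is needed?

S = 0.011

For a triangular section with side slope z = 1.9: A = zy² = 1.9×0.761² = 1.1 m²; P = 2y√(1+z²) = 2×0.761×2.147 = 3.268 m.
Hydraulic radius R = A/P = 1.1/3.268 = 0.3367 m.
From Manning's equation, S = [nQ / (1 A R^(2/3))]² = [0.014 × 3.99 / (1 × 1.1 × 0.3367^(2/3))]² = 0.011.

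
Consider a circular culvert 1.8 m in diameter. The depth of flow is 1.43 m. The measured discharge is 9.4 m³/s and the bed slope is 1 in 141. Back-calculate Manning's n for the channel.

n = 0.013

For a circular section of diameter D = 1.8 m at depth y = 1.43 m, the central angle is θ = 2 arccos(1 − 2y/D) = 4.401 rad. Then A = (D²/8)(θ − sin θ) = 2.168 m² and P = Dθ/2 = 3.961 m.
Hydraulic radius R = A/P = 2.168/3.961 = 0.5473 m.
Rearranging Manning's equation: n = (1/Q) A R^(2/3) S^(1/2) = (1/9.4) × 2.168 × 0.5473^(2/3) × √0.007092 = 0.013.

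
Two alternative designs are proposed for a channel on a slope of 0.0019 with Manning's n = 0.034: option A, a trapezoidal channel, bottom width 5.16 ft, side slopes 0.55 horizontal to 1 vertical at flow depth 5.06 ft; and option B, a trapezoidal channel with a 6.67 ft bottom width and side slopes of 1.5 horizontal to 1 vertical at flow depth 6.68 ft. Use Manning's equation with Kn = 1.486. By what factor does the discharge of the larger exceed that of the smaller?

3.65

Channel A: With bottom width b = 5.16 ft and side slope z = 0.55: A = (b + zy)y = (5.16 + 0.55×5.06)×5.06 = 40.19 ft²; P = b + 2y√(1+z²) = 5.16 + 2×5.06×1.141 = 16.71 ft. Hydraulic radius R = A/P = 40.19/16.71 = 2.405 ft. Q_A = (1.486/0.034)·40.19·2.405^(2/3)·√0.0019 = 137.5 ft³/s.
Channel B: With bottom width b = 6.67 ft and side slope z = 1.5: A = (b + zy)y = (6.67 + 1.5×6.68)×6.68 = 111.5 ft²; P = b + 2y√(1+z²) = 6.67 + 2×6.68×1.803 = 30.76 ft. Hydraulic radius R = A/P = 111.5/30.76 = 3.625 ft. Q_B = (1.486/0.034)·111.5·3.625^(2/3)·√0.0019 = 501.2 ft³/s.
The larger discharge is 501.2 ft³/s and the smaller is 137.5 ft³/s; the ratio is 3.65.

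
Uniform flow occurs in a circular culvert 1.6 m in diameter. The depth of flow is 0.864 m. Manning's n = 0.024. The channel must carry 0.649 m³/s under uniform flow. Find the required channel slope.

For a circular section of diameter D = 1.6 m at depth y = 0.864 m, the central angle is θ = 2 arccos(1 − 2y/D) = 3.302 rad. Then A = (D²/8)(θ − sin θ) = 1.108 m² and P = Dθ/2 = 2.641 m.
Hydraulic radius R = A/P = 1.108/2.641 = 0.4193 m.
From Manning's equation, S = [nQ / (1 A R^(2/3))]² = [0.024 × 0.649 / (1 × 1.108 × 0.4193^(2/3))]² = 0.00063.

S = 0.00063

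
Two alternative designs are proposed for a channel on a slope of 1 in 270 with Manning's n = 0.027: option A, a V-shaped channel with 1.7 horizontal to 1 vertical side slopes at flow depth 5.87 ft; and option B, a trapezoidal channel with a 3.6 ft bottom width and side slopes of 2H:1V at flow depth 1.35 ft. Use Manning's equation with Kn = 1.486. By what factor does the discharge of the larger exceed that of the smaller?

13.9

Channel A: For a triangular section with side slope z = 1.7: A = zy² = 1.7×5.87² = 58.58 ft²; P = 2y√(1+z²) = 2×5.87×1.972 = 23.15 ft. Hydraulic radius R = A/P = 58.58/23.15 = 2.53 ft. Q_A = (1.486/0.027)·58.58·2.53^(2/3)·√0.003704 = 364.3 ft³/s.
Channel B: With bottom width b = 3.6 ft and side slope z = 2: A = (b + zy)y = (3.6 + 2×1.35)×1.35 = 8.505 ft²; P = b + 2y√(1+z²) = 3.6 + 2×1.35×2.236 = 9.637 ft. Hydraulic radius R = A/P = 8.505/9.637 = 0.8825 ft. Q_B = (1.486/0.027)·8.505·0.8825^(2/3)·√0.003704 = 26.21 ft³/s.
The larger discharge is 364.3 ft³/s and the smaller is 26.21 ft³/s; the ratio is 13.9.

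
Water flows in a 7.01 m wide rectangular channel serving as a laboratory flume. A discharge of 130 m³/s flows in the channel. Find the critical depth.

y_c = 3.27 m

For a rectangular channel, critical depth y_c = (q²/g)^(1/3) where q = Q/b = 130/7.01 = 18.54 m²/s.
So y_c = (18.54²/9.81)^(1/3) = 3.27 m.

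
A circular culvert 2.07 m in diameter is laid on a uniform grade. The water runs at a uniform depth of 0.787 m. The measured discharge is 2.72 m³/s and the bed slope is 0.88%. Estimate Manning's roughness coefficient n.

For a circular section of diameter D = 2.07 m at depth y = 0.787 m, the central angle is θ = 2 arccos(1 − 2y/D) = 2.658 rad. Then A = (D²/8)(θ − sin θ) = 1.174 m² and P = Dθ/2 = 2.751 m.
Hydraulic radius R = A/P = 1.174/2.751 = 0.4269 m.
Rearranging Manning's equation: n = (1/Q) A R^(2/3) S^(1/2) = (1/2.72) × 1.174 × 0.4269^(2/3) × √0.0088 = 0.023.

n = 0.023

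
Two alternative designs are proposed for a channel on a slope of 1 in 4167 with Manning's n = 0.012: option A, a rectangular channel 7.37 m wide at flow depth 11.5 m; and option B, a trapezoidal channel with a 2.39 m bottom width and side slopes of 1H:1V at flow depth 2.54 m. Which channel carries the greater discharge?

Channel A: Flow area A = b·y = 7.37 × 11.5 = 84.75 m². Wetted perimeter P = b + 2y = 7.37 + 2×11.5 = 30.37 m. Hydraulic radius R = A/P = 84.75/30.37 = 2.791 m. Q_A = (1/0.012)·84.75·2.791^(2/3)·√0.00024 = 216.9 m³/s.
Channel B: With bottom width b = 2.39 m and side slope z = 1: A = (b + zy)y = (2.39 + 1×2.54)×2.54 = 12.52 m²; P = b + 2y√(1+z²) = 2.39 + 2×2.54×1.414 = 9.574 m. Hydraulic radius R = A/P = 12.52/9.574 = 1.308 m. Q_B = (1/0.012)·12.52·1.308^(2/3)·√0.00024 = 19.33 m³/s.
Q_A = 216.9 m³/s vs Q_B = 19.33 m³/s, so channel A carries more.

channel A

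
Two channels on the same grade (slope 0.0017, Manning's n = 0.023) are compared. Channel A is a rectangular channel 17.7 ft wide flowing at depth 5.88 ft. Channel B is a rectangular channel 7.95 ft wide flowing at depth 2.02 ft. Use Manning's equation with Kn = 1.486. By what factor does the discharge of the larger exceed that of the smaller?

Channel A: Flow area A = b·y = 17.7 × 5.88 = 104.1 ft². Wetted perimeter P = b + 2y = 17.7 + 2×5.88 = 29.46 ft. Hydraulic radius R = A/P = 104.1/29.46 = 3.533 ft. Q_A = (1.486/0.023)·104.1·3.533^(2/3)·√0.0017 = 643.1 ft³/s.
Channel B: Flow area A = b·y = 7.95 × 2.02 = 16.06 ft². Wetted perimeter P = b + 2y = 7.95 + 2×2.02 = 11.99 ft. Hydraulic radius R = A/P = 16.06/11.99 = 1.339 ft. Q_B = (1.486/0.023)·16.06·1.339^(2/3)·√0.0017 = 51.98 ft³/s.
The larger discharge is 643.1 ft³/s and the smaller is 51.98 ft³/s; the ratio is 12.4.

12.4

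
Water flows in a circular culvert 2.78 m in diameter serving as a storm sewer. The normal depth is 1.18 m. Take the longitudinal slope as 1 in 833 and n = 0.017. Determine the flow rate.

Q = 3.64 m³/s

For a circular section of diameter D = 2.78 m at depth y = 1.18 m, the central angle is θ = 2 arccos(1 − 2y/D) = 2.838 rad. Then A = (D²/8)(θ − sin θ) = 2.453 m² and P = Dθ/2 = 3.945 m.
Hydraulic radius R = A/P = 2.453/3.945 = 0.6219 m.
Manning's equation: Q = (1/n) A R^(2/3) S^(1/2) = (1/0.017) × 2.453 × 0.6219^(2/3) × 0.0012^(1/2) = 3.64 m³/s.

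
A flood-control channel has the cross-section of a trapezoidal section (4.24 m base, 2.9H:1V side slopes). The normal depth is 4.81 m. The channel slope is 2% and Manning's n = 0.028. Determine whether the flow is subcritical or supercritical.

supercritical

With bottom width b = 4.24 m and side slope z = 2.9: A = (b + zy)y = (4.24 + 2.9×4.81)×4.81 = 87.49 m²; P = b + 2y√(1+z²) = 4.24 + 2×4.81×3.068 = 33.75 m.
Hydraulic radius R = A/P = 87.49/33.75 = 2.592 m.
V = (1/n) R^(2/3) √S = (1/0.028) × 2.592^(2/3) × √0.02 = 9.531 m/s. Hydraulic depth D_h = A/T = 87.49/32.14 = 2.722 m.
Froude number Fr = V/√(g·D_h) = 9.531/√(9.81×2.722) = 1.84, which is greater than 1, so the flow is supercritical.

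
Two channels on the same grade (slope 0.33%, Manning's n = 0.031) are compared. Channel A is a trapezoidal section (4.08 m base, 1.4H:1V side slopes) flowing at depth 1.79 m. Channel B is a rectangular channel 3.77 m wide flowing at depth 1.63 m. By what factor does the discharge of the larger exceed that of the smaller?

Channel A: With bottom width b = 4.08 m and side slope z = 1.4: A = (b + zy)y = (4.08 + 1.4×1.79)×1.79 = 11.79 m²; P = b + 2y√(1+z²) = 4.08 + 2×1.79×1.72 = 10.24 m. Hydraulic radius R = A/P = 11.79/10.24 = 1.151 m. Q_A = (1/0.031)·11.79·1.151^(2/3)·√0.0033 = 24 m³/s.
Channel B: Flow area A = b·y = 3.77 × 1.63 = 6.145 m². Wetted perimeter P = b + 2y = 3.77 + 2×1.63 = 7.03 m. Hydraulic radius R = A/P = 6.145/7.03 = 0.8741 m. Q_B = (1/0.031)·6.145·0.8741^(2/3)·√0.0033 = 10.41 m³/s.
The larger discharge is 24 m³/s and the smaller is 10.41 m³/s; the ratio is 2.31.

2.31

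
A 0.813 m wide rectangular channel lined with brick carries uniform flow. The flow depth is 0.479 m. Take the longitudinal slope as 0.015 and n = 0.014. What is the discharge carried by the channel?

Flow area A = b·y = 0.813 × 0.479 = 0.3894 m². Wetted perimeter P = b + 2y = 0.813 + 2×0.479 = 1.771 m.
Hydraulic radius R = A/P = 0.3894/1.771 = 0.2199 m.
Manning's equation: Q = (1/n) A R^(2/3) S^(1/2) = (1/0.014) × 0.3894 × 0.2199^(2/3) × 0.015^(1/2) = 1.24 m³/s.

Q = 1.24 m³/s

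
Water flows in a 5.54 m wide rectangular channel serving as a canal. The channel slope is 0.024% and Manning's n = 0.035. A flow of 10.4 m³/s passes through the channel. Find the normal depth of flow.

y_n = 3.24 m

Manning's equation rearranged: A R^(2/3) = nQ / (1·√S) = 0.035 × 10.4 / (√0.00024) = 23.5.
At y = 3.71 m: A R^(2/3) = 27.95 — over.
At y = 2.25 m: A R^(2/3) = 14.4 — short.
At y = 3.24 m: A R^(2/3) = 23.45 — close enough.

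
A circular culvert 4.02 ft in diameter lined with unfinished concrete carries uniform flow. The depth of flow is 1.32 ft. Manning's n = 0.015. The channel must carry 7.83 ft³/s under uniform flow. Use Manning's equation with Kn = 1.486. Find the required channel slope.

For a circular section of diameter D = 4.02 ft at depth y = 1.32 ft, the central angle is θ = 2 arccos(1 − 2y/D) = 2.441 rad. Then A = (D²/8)(θ − sin θ) = 3.628 ft² and P = Dθ/2 = 4.906 ft.
Hydraulic radius R = A/P = 3.628/4.906 = 0.7395 ft.
From Manning's equation, S = [nQ / (1.486 A R^(2/3))]² = [0.015 × 7.83 / (1.486 × 3.628 × 0.7395^(2/3))]² = 0.00071.

S = 0.00071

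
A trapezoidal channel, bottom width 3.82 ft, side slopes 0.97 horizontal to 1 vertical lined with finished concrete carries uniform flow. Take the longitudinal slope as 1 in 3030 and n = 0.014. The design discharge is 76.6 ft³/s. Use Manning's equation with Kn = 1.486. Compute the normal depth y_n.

y_n = 3.57 ft

Manning's equation rearranged: A R^(2/3) = nQ / (1.486·√S) = 0.014 × 76.6 / (1.486 × √0.00033) = 39.72.
Trying y = 2.85 ft: A R^(2/3) = 25.62 — short.
Trying y = 4.26 ft: A R^(2/3) = 56.59 — over.
Trying y = 3.57 ft: A R^(2/3) = 39.72 — matches.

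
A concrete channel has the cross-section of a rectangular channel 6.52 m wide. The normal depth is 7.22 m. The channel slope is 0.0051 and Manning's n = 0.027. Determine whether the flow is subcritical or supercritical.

Flow area A = b·y = 6.52 × 7.22 = 47.07 m². Wetted perimeter P = b + 2y = 6.52 + 2×7.22 = 20.96 m.
Hydraulic radius R = A/P = 47.07/20.96 = 2.246 m.
V = (1/n) R^(2/3) √S = (1/0.027) × 2.246^(2/3) × √0.0051 = 4.536 m/s. Hydraulic depth D_h = A/T = 47.07/6.52 = 7.22 m.
Froude number Fr = V/√(g·D_h) = 4.536/√(9.81×7.22) = 0.539, which is less than 1, so the flow is subcritical.

subcritical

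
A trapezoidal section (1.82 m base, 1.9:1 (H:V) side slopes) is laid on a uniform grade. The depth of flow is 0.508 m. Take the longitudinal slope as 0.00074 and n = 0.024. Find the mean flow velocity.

With bottom width b = 1.82 m and side slope z = 1.9: A = (b + zy)y = (1.82 + 1.9×0.508)×0.508 = 1.415 m²; P = b + 2y√(1+z²) = 1.82 + 2×0.508×2.147 = 4.001 m.
Hydraulic radius R = A/P = 1.415/4.001 = 0.3536 m.
From Manning's equation, V = (1/n) R^(2/3) S^(1/2) = (1/0.024) × 0.3536^(2/3) × 0.00074^(1/2) = 0.567 m/s.

V = 0.567 m/s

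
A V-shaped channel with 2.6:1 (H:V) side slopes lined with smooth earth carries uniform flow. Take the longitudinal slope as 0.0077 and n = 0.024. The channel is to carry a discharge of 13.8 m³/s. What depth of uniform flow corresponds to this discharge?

Manning's equation rearranged: A R^(2/3) = nQ / (1·√S) = 0.024 × 13.8 / (√0.0077) = 3.774.
At y = 0.965 m: A R^(2/3) = 1.423 — too small.
At y = 1.39 m: A R^(2/3) = 3.764 — ≈ 3.774.

y_n = 1.39 m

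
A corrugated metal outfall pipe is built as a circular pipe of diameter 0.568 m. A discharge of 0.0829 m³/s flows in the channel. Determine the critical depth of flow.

At critical depth, Q² T / (g A³) = 1, i.e. A³/T = Q²/g = 0.0829²/9.81 = 0.0007006.
At y = 0.233 m: A³/T = 0.001678 — too large.
At y = 0.135 m: A³/T = 0.0002029 — too small.
At y = 0.186 m: A³/T = 0.0007047 — ≈ 0.0007006.

y_c = 0.186 m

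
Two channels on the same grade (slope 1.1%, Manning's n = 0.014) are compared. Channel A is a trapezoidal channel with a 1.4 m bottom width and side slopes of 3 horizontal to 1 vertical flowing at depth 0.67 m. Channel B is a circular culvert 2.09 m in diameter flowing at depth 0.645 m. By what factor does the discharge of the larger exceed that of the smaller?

Channel A: With bottom width b = 1.4 m and side slope z = 3: A = (b + zy)y = (1.4 + 3×0.67)×0.67 = 2.285 m²; P = b + 2y√(1+z²) = 1.4 + 2×0.67×3.162 = 5.637 m. Hydraulic radius R = A/P = 2.285/5.637 = 0.4053 m. Q_A = (1/0.014)·2.285·0.4053^(2/3)·√0.011 = 9.373 m³/s.
Channel B: For a circular section of diameter D = 2.09 m at depth y = 0.645 m, the central angle is θ = 2 arccos(1 − 2y/D) = 2.356 rad. Then A = (D²/8)(θ − sin θ) = 0.9002 m² and P = Dθ/2 = 2.462 m. Hydraulic radius R = A/P = 0.9002/2.462 = 0.3657 m. Q_B = (1/0.014)·0.9002·0.3657^(2/3)·√0.011 = 3.449 m³/s.
The larger discharge is 9.373 m³/s and the smaller is 3.449 m³/s; the ratio is 2.72.

2.72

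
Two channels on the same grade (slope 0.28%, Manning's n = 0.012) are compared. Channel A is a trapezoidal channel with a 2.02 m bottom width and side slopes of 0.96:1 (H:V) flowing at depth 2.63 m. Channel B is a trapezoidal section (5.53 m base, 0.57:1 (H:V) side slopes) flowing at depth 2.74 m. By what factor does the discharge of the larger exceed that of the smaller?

1.92

Channel A: With bottom width b = 2.02 m and side slope z = 0.96: A = (b + zy)y = (2.02 + 0.96×2.63)×2.63 = 11.95 m²; P = b + 2y√(1+z²) = 2.02 + 2×2.63×1.386 = 9.312 m. Hydraulic radius R = A/P = 11.95/9.312 = 1.284 m. Q_A = (1/0.012)·11.95·1.284^(2/3)·√0.0028 = 62.25 m³/s.
Channel B: With bottom width b = 5.53 m and side slope z = 0.57: A = (b + zy)y = (5.53 + 0.57×2.74)×2.74 = 19.43 m²; P = b + 2y√(1+z²) = 5.53 + 2×2.74×1.151 = 11.84 m. Hydraulic radius R = A/P = 19.43/11.84 = 1.641 m. Q_B = (1/0.012)·19.43·1.641^(2/3)·√0.0028 = 119.2 m³/s.
The larger discharge is 119.2 m³/s and the smaller is 62.25 m³/s; the ratio is 1.92.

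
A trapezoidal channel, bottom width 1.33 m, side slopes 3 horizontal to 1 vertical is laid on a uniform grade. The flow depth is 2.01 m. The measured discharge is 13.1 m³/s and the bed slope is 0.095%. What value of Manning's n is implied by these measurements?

With bottom width b = 1.33 m and side slope z = 3: A = (b + zy)y = (1.33 + 3×2.01)×2.01 = 14.79 m²; P = b + 2y√(1+z²) = 1.33 + 2×2.01×3.162 = 14.04 m.
Hydraulic radius R = A/P = 14.79/14.04 = 1.053 m.
Rearranging Manning's equation: n = (1/Q) A R^(2/3) S^(1/2) = (1/13.1) × 14.79 × 1.053^(2/3) × √0.00095 = 0.036.

n = 0.036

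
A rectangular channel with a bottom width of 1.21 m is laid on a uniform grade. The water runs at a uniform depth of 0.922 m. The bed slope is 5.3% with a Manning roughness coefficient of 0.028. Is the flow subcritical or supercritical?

Flow area A = b·y = 1.21 × 0.922 = 1.116 m². Wetted perimeter P = b + 2y = 1.21 + 2×0.922 = 3.054 m.
Hydraulic radius R = A/P = 1.116/3.054 = 0.3653 m.
V = (1/n) R^(2/3) √S = (1/0.028) × 0.3653^(2/3) × √0.053 = 4.202 m/s. Hydraulic depth D_h = A/T = 1.116/1.21 = 0.922 m.
Froude number Fr = V/√(g·D_h) = 4.202/√(9.81×0.922) = 1.4, which is greater than 1, so the flow is supercritical.

supercritical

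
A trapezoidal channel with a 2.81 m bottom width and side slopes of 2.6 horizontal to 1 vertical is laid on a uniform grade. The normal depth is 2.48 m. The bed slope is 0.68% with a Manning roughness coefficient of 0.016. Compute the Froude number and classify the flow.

supercritical

With bottom width b = 2.81 m and side slope z = 2.6: A = (b + zy)y = (2.81 + 2.6×2.48)×2.48 = 22.96 m²; P = b + 2y√(1+z²) = 2.81 + 2×2.48×2.786 = 16.63 m.
Hydraulic radius R = A/P = 22.96/16.63 = 1.381 m.
V = (1/n) R^(2/3) √S = (1/0.016) × 1.381^(2/3) × √0.0068 = 6.391 m/s. Hydraulic depth D_h = A/T = 22.96/15.71 = 1.462 m.
Froude number Fr = V/√(g·D_h) = 6.391/√(9.81×1.462) = 1.69, which is greater than 1, so the flow is supercritical.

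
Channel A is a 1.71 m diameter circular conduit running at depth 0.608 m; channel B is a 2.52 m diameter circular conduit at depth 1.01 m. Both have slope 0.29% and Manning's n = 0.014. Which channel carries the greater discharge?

Channel A: For a circular section of diameter D = 1.71 m at depth y = 0.608 m, the central angle is θ = 2 arccos(1 − 2y/D) = 2.555 rad. Then A = (D²/8)(θ − sin θ) = 0.7319 m² and P = Dθ/2 = 2.185 m. Hydraulic radius R = A/P = 0.7319/2.185 = 0.335 m. Q_A = (1/0.014)·0.7319·0.335^(2/3)·√0.0029 = 1.358 m³/s.
Channel B: For a circular section of diameter D = 2.52 m at depth y = 1.01 m, the central angle is θ = 2 arccos(1 − 2y/D) = 2.742 rad. Then A = (D²/8)(θ − sin θ) = 1.868 m² and P = Dθ/2 = 3.455 m. Hydraulic radius R = A/P = 1.868/3.455 = 0.5406 m. Q_B = (1/0.014)·1.868·0.5406^(2/3)·√0.0029 = 4.768 m³/s.
Q_A = 1.358 m³/s vs Q_B = 4.768 m³/s, so channel B carries more.

channel B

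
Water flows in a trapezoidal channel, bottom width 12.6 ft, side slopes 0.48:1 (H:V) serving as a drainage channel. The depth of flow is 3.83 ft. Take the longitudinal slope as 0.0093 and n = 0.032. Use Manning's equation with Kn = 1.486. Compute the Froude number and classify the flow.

subcritical

With bottom width b = 12.6 ft and side slope z = 0.48: A = (b + zy)y = (12.6 + 0.48×3.83)×3.83 = 55.3 ft²; P = b + 2y√(1+z²) = 12.6 + 2×3.83×1.109 = 21.1 ft.
Hydraulic radius R = A/P = 55.3/21.1 = 2.621 ft.
V = (1.486/n) R^(2/3) √S = (1.486/0.032) × 2.621^(2/3) × √0.0093 = 8.514 ft/s. Hydraulic depth D_h = A/T = 55.3/16.28 = 3.397 ft.
Froude number Fr = V/√(g·D_h) = 8.514/√(32.2×3.397) = 0.814, which is less than 1, so the flow is subcritical.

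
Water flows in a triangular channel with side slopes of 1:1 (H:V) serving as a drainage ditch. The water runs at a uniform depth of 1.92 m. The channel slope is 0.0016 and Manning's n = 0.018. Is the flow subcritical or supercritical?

For a triangular section with side slope z = 1: A = zy² = 1×1.92² = 3.686 m²; P = 2y√(1+z²) = 2×1.92×1.414 = 5.431 m.
Hydraulic radius R = A/P = 3.686/5.431 = 0.6788 m.
V = (1/n) R^(2/3) √S = (1/0.018) × 0.6788^(2/3) × √0.0016 = 1.716 m/s. Hydraulic depth D_h = A/T = 3.686/3.84 = 0.96 m.
Froude number Fr = V/√(g·D_h) = 1.716/√(9.81×0.96) = 0.559, which is less than 1, so the flow is subcritical.

subcritical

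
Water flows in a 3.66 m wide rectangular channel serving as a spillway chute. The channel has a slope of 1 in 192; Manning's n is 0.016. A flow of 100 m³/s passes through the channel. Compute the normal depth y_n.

Manning's equation rearranged: A R^(2/3) = nQ / (1·√S) = 0.016 × 100 / (√0.005208) = 22.17.
Trying y = 5.54 m: A R^(2/3) = 25.08 — over.
Trying y = 4.39 m: A R^(2/3) = 19.06 — short.
Trying y = 4.99 m: A R^(2/3) = 22.19 — close enough.

y_n = 4.99 m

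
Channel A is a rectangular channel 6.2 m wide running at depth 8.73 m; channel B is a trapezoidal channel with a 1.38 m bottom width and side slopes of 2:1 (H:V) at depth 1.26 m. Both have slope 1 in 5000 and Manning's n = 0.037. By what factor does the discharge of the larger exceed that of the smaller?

Channel A: Flow area A = b·y = 6.2 × 8.73 = 54.13 m². Wetted perimeter P = b + 2y = 6.2 + 2×8.73 = 23.66 m. Hydraulic radius R = A/P = 54.13/23.66 = 2.288 m. Q_A = (1/0.037)·54.13·2.288^(2/3)·√0.0002 = 35.92 m³/s.
Channel B: With bottom width b = 1.38 m and side slope z = 2: A = (b + zy)y = (1.38 + 2×1.26)×1.26 = 4.914 m²; P = b + 2y√(1+z²) = 1.38 + 2×1.26×2.236 = 7.015 m. Hydraulic radius R = A/P = 4.914/7.015 = 0.7005 m. Q_B = (1/0.037)·4.914·0.7005^(2/3)·√0.0002 = 1.481 m³/s.
The larger discharge is 35.92 m³/s and the smaller is 1.481 m³/s; the ratio is 24.2.

24.2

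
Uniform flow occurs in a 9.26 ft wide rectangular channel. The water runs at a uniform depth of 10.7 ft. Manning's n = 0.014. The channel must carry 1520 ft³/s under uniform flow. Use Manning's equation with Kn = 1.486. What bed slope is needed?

Flow area A = b·y = 9.26 × 10.7 = 99.08 ft². Wetted perimeter P = b + 2y = 9.26 + 2×10.7 = 30.66 ft.
Hydraulic radius R = A/P = 99.08/30.66 = 3.232 ft.
From Manning's equation, S = [nQ / (1.486 A R^(2/3))]² = [0.014 × 1520 / (1.486 × 99.08 × 3.232^(2/3))]² = 0.00437.

S = 0.00437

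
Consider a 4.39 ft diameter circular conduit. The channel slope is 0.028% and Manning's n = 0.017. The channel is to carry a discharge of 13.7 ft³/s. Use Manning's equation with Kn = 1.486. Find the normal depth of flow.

Manning's equation rearranged: A R^(2/3) = nQ / (1.486·√S) = 0.017 × 13.7 / (1.486 × √0.00028) = 9.366.
Trying y = 2.63 ft: A R^(2/3) = 10.79 — over.
Trying y = 2.4 ft: A R^(2/3) = 9.341 — ≈ 9.366.

y_n = 2.4 ft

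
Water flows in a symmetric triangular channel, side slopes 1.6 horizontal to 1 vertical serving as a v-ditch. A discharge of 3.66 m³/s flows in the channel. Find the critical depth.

y_c = 1.01 m

At critical depth, Q² T / (g A³) = 1, i.e. A³/T = Q²/g = 3.66²/9.81 = 1.366.
At y = 0.741 m: A³/T = 0.286 — short.
At y = 1.01 m: A³/T = 1.345 — close enough.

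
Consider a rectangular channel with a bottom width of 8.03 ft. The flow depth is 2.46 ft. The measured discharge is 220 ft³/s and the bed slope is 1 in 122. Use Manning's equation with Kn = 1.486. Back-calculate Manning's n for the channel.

n = 0.016

Flow area A = b·y = 8.03 × 2.46 = 19.75 ft². Wetted perimeter P = b + 2y = 8.03 + 2×2.46 = 12.95 ft.
Hydraulic radius R = A/P = 19.75/12.95 = 1.525 ft.
Rearranging Manning's equation: n = (1.486/Q) A R^(2/3) S^(1/2) = (1.486/220) × 19.75 × 1.525^(2/3) × √0.008197 = 0.016.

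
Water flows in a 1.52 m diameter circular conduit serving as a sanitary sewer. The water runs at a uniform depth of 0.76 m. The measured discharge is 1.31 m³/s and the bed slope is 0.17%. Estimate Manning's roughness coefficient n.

For a circular section of diameter D = 1.52 m at depth y = 0.76 m, the central angle is θ = 2 arccos(1 − 2y/D) = 3.142 rad. Then A = (D²/8)(θ − sin θ) = 0.9073 m² and P = Dθ/2 = 2.388 m.
Hydraulic radius R = A/P = 0.9073/2.388 = 0.38 m.
Rearranging Manning's equation: n = (1/Q) A R^(2/3) S^(1/2) = (1/1.31) × 0.9073 × 0.38^(2/3) × √0.0017 = 0.015.

n = 0.015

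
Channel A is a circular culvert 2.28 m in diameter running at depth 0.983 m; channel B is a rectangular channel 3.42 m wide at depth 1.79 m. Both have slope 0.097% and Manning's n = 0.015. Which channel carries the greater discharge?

channel B

Channel A: For a circular section of diameter D = 2.28 m at depth y = 0.983 m, the central angle is θ = 2 arccos(1 − 2y/D) = 2.865 rad. Then A = (D²/8)(θ − sin θ) = 1.685 m² and P = Dθ/2 = 3.266 m. Hydraulic radius R = A/P = 1.685/3.266 = 0.5157 m. Q_A = (1/0.015)·1.685·0.5157^(2/3)·√0.00097 = 2.249 m³/s.
Channel B: Flow area A = b·y = 3.42 × 1.79 = 6.122 m². Wetted perimeter P = b + 2y = 3.42 + 2×1.79 = 7 m. Hydraulic radius R = A/P = 6.122/7 = 0.8745 m. Q_B = (1/0.015)·6.122·0.8745^(2/3)·√0.00097 = 11.62 m³/s.
Q_A = 2.249 m³/s vs Q_B = 11.62 m³/s, so channel B carries more.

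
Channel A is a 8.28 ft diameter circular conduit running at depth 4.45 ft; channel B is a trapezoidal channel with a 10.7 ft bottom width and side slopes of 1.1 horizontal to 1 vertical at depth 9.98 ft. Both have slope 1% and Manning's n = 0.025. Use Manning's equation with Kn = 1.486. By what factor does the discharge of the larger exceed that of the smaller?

Channel A: For a circular section of diameter D = 8.28 ft at depth y = 4.45 ft, the central angle is θ = 2 arccos(1 − 2y/D) = 3.291 rad. Then A = (D²/8)(θ − sin θ) = 29.49 ft² and P = Dθ/2 = 13.63 ft. Hydraulic radius R = A/P = 29.49/13.63 = 2.164 ft. Q_A = (1.486/0.025)·29.49·2.164^(2/3)·√0.01 = 293.2 ft³/s.
Channel B: With bottom width b = 10.7 ft and side slope z = 1.1: A = (b + zy)y = (10.7 + 1.1×9.98)×9.98 = 216.3 ft²; P = b + 2y√(1+z²) = 10.7 + 2×9.98×1.487 = 40.37 ft. Hydraulic radius R = A/P = 216.3/40.37 = 5.359 ft. Q_B = (1.486/0.025)·216.3·5.359^(2/3)·√0.01 = 3938 ft³/s.
The larger discharge is 3938 ft³/s and the smaller is 293.2 ft³/s; the ratio is 13.4.

13.4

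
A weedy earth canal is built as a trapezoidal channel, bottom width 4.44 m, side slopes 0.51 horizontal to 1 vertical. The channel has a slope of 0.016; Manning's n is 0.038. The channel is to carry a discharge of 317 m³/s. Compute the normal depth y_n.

Manning's equation rearranged: A R^(2/3) = nQ / (1·√S) = 0.038 × 317 / (√0.016) = 95.23.
Trying y = 7.7 m: A R^(2/3) = 133 — too large.
Trying y = 5.75 m: A R^(2/3) = 76.9 — too small.
Trying y = 6.45 m: A R^(2/3) = 95.11 — matches.

y_n = 6.45 m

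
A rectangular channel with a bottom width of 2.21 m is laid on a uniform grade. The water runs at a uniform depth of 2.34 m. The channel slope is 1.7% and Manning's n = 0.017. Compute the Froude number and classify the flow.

supercritical

Flow area A = b·y = 2.21 × 2.34 = 5.171 m². Wetted perimeter P = b + 2y = 2.21 + 2×2.34 = 6.89 m.
Hydraulic radius R = A/P = 5.171/6.89 = 0.7506 m.
V = (1/n) R^(2/3) √S = (1/0.017) × 0.7506^(2/3) × √0.017 = 6.334 m/s. Hydraulic depth D_h = A/T = 5.171/2.21 = 2.34 m.
Froude number Fr = V/√(g·D_h) = 6.334/√(9.81×2.34) = 1.32, which is greater than 1, so the flow is supercritical.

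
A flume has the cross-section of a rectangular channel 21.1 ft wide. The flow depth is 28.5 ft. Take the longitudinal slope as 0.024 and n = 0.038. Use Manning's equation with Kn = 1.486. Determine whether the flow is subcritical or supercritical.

Flow area A = b·y = 21.1 × 28.5 = 601.4 ft². Wetted perimeter P = b + 2y = 21.1 + 2×28.5 = 78.1 ft.
Hydraulic radius R = A/P = 601.4/78.1 = 7.7 ft.
V = (1.486/n) R^(2/3) √S = (1.486/0.038) × 7.7^(2/3) × √0.024 = 23.62 ft/s. Hydraulic depth D_h = A/T = 601.4/21.1 = 28.5 ft.
Froude number Fr = V/√(g·D_h) = 23.62/√(32.2×28.5) = 0.78, which is less than 1, so the flow is subcritical.

subcritical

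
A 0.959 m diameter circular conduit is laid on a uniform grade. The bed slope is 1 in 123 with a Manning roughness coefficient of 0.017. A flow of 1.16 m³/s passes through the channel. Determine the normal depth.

y_n = 0.64 m

Manning's equation rearranged: A R^(2/3) = nQ / (1·√S) = 0.017 × 1.16 / (√0.00813) = 0.2187.
Trying y = 0.803 m: A R^(2/3) = 0.2839 — too large.
Trying y = 0.548 m: A R^(2/3) = 0.1736 — too small.
Trying y = 0.64 m: A R^(2/3) = 0.2188 — close enough.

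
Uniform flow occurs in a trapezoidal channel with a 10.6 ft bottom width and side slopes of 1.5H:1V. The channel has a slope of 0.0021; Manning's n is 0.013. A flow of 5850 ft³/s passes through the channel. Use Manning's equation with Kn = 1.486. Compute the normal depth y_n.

y_n = 11.7 ft

Manning's equation rearranged: A R^(2/3) = nQ / (1.486·√S) = 0.013 × 5850 / (1.486 × √0.0021) = 1117.
Trying y = 8.41 ft: A R^(2/3) = 553.3 — short.
Trying y = 11.7 ft: A R^(2/3) = 1116 — ≈ 1117.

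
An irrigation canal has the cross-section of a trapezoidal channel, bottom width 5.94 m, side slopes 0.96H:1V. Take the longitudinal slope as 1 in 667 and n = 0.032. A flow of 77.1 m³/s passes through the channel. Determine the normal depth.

y_n = 3.86 m

Manning's equation rearranged: A R^(2/3) = nQ / (1·√S) = 0.032 × 77.1 / (√0.001499) = 63.72.
Try y = 4.42 m: A R^(2/3) = 82.33 — too large.
Try y = 2.7 m: A R^(2/3) = 33.02 — too small.
Try y = 3.86 m: A R^(2/3) = 63.69 — close enough.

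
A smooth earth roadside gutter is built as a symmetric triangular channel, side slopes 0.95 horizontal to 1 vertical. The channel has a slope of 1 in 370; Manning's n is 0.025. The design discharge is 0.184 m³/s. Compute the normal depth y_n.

y_n = 0.536 m

Manning's equation rearranged: A R^(2/3) = nQ / (1·√S) = 0.025 × 0.184 / (√0.002703) = 0.08848.
Trying y = 0.449 m: A R^(2/3) = 0.05517 — low.
Trying y = 0.581 m: A R^(2/3) = 0.1097 — high.
Trying y = 0.536 m: A R^(2/3) = 0.08848 — close enough.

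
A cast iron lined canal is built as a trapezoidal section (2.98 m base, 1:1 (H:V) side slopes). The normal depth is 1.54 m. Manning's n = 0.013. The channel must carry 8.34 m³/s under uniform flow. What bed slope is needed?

S = 0.00026

With bottom width b = 2.98 m and side slope z = 1: A = (b + zy)y = (2.98 + 1×1.54)×1.54 = 6.961 m²; P = b + 2y√(1+z²) = 2.98 + 2×1.54×1.414 = 7.336 m.
Hydraulic radius R = A/P = 6.961/7.336 = 0.9489 m.
From Manning's equation, S = [nQ / (1 A R^(2/3))]² = [0.013 × 8.34 / (1 × 6.961 × 0.9489^(2/3))]² = 0.00026.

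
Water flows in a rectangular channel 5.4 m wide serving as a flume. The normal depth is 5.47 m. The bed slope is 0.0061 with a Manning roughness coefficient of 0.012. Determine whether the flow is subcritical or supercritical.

supercritical

Flow area A = b·y = 5.4 × 5.47 = 29.54 m². Wetted perimeter P = b + 2y = 5.4 + 2×5.47 = 16.34 m.
Hydraulic radius R = A/P = 29.54/16.34 = 1.808 m.
V = (1/n) R^(2/3) √S = (1/0.012) × 1.808^(2/3) × √0.0061 = 9.658 m/s. Hydraulic depth D_h = A/T = 29.54/5.4 = 5.47 m.
Froude number Fr = V/√(g·D_h) = 9.658/√(9.81×5.47) = 1.32, which is greater than 1, so the flow is supercritical.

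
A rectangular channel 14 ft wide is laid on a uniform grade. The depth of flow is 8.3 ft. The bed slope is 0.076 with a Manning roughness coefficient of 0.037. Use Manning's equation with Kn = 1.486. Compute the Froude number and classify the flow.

supercritical

Flow area A = b·y = 14 × 8.3 = 116.2 ft². Wetted perimeter P = b + 2y = 14 + 2×8.3 = 30.6 ft.
Hydraulic radius R = A/P = 116.2/30.6 = 3.797 ft.
V = (1.486/n) R^(2/3) √S = (1.486/0.037) × 3.797^(2/3) × √0.076 = 26.95 ft/s. Hydraulic depth D_h = A/T = 116.2/14 = 8.3 ft.
Froude number Fr = V/√(g·D_h) = 26.95/√(32.2×8.3) = 1.65, which is greater than 1, so the flow is supercritical.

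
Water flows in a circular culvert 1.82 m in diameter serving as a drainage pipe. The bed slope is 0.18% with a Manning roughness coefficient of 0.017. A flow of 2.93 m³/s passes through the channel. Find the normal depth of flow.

Manning's equation rearranged: A R^(2/3) = nQ / (1·√S) = 0.017 × 2.93 / (√0.0018) = 1.174.
Try y = 1.42 m: A R^(2/3) = 1.466 — too large.
Try y = 0.969 m: A R^(2/3) = 0.8548 — too small.
Try y = 1.19 m: A R^(2/3) = 1.174 — matches.

y_n = 1.19 m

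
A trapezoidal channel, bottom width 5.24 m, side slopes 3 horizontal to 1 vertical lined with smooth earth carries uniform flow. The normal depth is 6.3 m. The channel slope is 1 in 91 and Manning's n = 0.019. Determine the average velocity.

V = 12.4 m/s

With bottom width b = 5.24 m and side slope z = 3: A = (b + zy)y = (5.24 + 3×6.3)×6.3 = 152.1 m²; P = b + 2y√(1+z²) = 5.24 + 2×6.3×3.162 = 45.08 m.
Hydraulic radius R = A/P = 152.1/45.08 = 3.373 m.
From Manning's equation, V = (1/n) R^(2/3) S^(1/2) = (1/0.019) × 3.373^(2/3) × 0.01099^(1/2) = 12.4 m/s.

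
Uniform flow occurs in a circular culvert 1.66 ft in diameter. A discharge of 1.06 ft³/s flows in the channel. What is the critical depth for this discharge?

y_c = 0.373 ft

At critical depth, Q² T / (g A³) = 1, i.e. A³/T = Q²/g = 1.06²/32.2 = 0.03489.
At y = 0.272 ft: A³/T = 0.01008 — too small.
At y = 0.429 ft: A³/T = 0.05996 — too large.
At y = 0.373 ft: A³/T = 0.03475 — ≈ 0.03489.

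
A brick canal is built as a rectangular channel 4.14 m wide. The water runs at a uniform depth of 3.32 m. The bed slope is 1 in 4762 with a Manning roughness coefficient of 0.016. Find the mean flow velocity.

Flow area A = b·y = 4.14 × 3.32 = 13.74 m². Wetted perimeter P = b + 2y = 4.14 + 2×3.32 = 10.78 m.
Hydraulic radius R = A/P = 13.74/10.78 = 1.275 m.
From Manning's equation, V = (1/n) R^(2/3) S^(1/2) = (1/0.016) × 1.275^(2/3) × 0.00021^(1/2) = 1.06 m/s.

V = 1.06 m/s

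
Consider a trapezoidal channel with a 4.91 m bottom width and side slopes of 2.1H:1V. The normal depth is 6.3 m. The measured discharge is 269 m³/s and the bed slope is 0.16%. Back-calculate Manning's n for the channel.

With bottom width b = 4.91 m and side slope z = 2.1: A = (b + zy)y = (4.91 + 2.1×6.3)×6.3 = 114.3 m²; P = b + 2y√(1+z²) = 4.91 + 2×6.3×2.326 = 34.22 m.
Hydraulic radius R = A/P = 114.3/34.22 = 3.34 m.
Rearranging Manning's equation: n = (1/Q) A R^(2/3) S^(1/2) = (1/269) × 114.3 × 3.34^(2/3) × √0.0016 = 0.038.

n = 0.038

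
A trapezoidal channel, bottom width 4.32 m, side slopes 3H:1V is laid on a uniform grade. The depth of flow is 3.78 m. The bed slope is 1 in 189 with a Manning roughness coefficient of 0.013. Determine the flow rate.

With bottom width b = 4.32 m and side slope z = 3: A = (b + zy)y = (4.32 + 3×3.78)×3.78 = 59.19 m²; P = b + 2y√(1+z²) = 4.32 + 2×3.78×3.162 = 28.23 m.
Hydraulic radius R = A/P = 59.19/28.23 = 2.097 m.
Manning's equation: Q = (1/n) A R^(2/3) S^(1/2) = (1/0.013) × 59.19 × 2.097^(2/3) × 0.005291^(1/2) = 543 m³/s.

Q = 543 m³/s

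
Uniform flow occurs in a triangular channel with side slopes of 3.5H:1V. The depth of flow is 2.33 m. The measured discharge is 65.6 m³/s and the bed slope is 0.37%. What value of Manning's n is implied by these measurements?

For a triangular section with side slope z = 3.5: A = zy² = 3.5×2.33² = 19 m²; P = 2y√(1+z²) = 2×2.33×3.64 = 16.96 m.
Hydraulic radius R = A/P = 19/16.96 = 1.12 m.
Rearranging Manning's equation: n = (1/Q) A R^(2/3) S^(1/2) = (1/65.6) × 19 × 1.12^(2/3) × √0.0037 = 0.019.

n = 0.019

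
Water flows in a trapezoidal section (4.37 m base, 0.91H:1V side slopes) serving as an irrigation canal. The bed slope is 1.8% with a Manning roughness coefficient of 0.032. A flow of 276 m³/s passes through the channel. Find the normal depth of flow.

y_n = 4.48 m

Manning's equation rearranged: A R^(2/3) = nQ / (1·√S) = 0.032 × 276 / (√0.018) = 65.83.
At y = 5 m: A R^(2/3) = 82 — over.
At y = 4.48 m: A R^(2/3) = 65.85 — matches.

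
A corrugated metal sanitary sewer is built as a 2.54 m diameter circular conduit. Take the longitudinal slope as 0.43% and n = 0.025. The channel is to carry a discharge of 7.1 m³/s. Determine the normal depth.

y_n = 1.6 m

Manning's equation rearranged: A R^(2/3) = nQ / (1·√S) = 0.025 × 7.1 / (√0.0043) = 2.707.
Trying y = 1.42 m: A R^(2/3) = 2.251 — too small.
Trying y = 1.9 m: A R^(2/3) = 3.403 — too large.
Trying y = 1.6 m: A R^(2/3) = 2.706 — close enough.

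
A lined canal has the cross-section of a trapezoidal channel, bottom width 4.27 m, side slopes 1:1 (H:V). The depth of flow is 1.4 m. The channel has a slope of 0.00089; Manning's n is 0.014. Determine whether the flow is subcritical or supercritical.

subcritical

With bottom width b = 4.27 m and side slope z = 1: A = (b + zy)y = (4.27 + 1×1.4)×1.4 = 7.938 m²; P = b + 2y√(1+z²) = 4.27 + 2×1.4×1.414 = 8.23 m.
Hydraulic radius R = A/P = 7.938/8.23 = 0.9645 m.
V = (1/n) R^(2/3) √S = (1/0.014) × 0.9645^(2/3) × √0.00089 = 2.08 m/s. Hydraulic depth D_h = A/T = 7.938/7.07 = 1.123 m.
Froude number Fr = V/√(g·D_h) = 2.08/√(9.81×1.123) = 0.627, which is less than 1, so the flow is subcritical.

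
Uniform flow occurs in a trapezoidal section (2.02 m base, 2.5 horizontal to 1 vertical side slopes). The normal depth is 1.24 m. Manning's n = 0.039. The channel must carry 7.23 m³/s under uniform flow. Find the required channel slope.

S = 0.003

With bottom width b = 2.02 m and side slope z = 2.5: A = (b + zy)y = (2.02 + 2.5×1.24)×1.24 = 6.349 m²; P = b + 2y√(1+z²) = 2.02 + 2×1.24×2.693 = 8.698 m.
Hydraulic radius R = A/P = 6.349/8.698 = 0.7299 m.
From Manning's equation, S = [nQ / (1 A R^(2/3))]² = [0.039 × 7.23 / (1 × 6.349 × 0.7299^(2/3))]² = 0.003.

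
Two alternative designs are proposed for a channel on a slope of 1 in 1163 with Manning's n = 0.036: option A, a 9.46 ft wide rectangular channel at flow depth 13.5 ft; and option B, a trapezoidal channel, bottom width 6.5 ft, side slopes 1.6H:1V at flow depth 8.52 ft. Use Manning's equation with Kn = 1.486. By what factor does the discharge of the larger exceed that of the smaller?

Channel A: Flow area A = b·y = 9.46 × 13.5 = 127.7 ft². Wetted perimeter P = b + 2y = 9.46 + 2×13.5 = 36.46 ft. Hydraulic radius R = A/P = 127.7/36.46 = 3.503 ft. Q_A = (1.486/0.036)·127.7·3.503^(2/3)·√0.0008598 = 356.5 ft³/s.
Channel B: With bottom width b = 6.5 ft and side slope z = 1.6: A = (b + zy)y = (6.5 + 1.6×8.52)×8.52 = 171.5 ft²; P = b + 2y√(1+z²) = 6.5 + 2×8.52×1.887 = 38.65 ft. Hydraulic radius R = A/P = 171.5/38.65 = 4.438 ft. Q_B = (1.486/0.036)·171.5·4.438^(2/3)·√0.0008598 = 560.7 ft³/s.
The larger discharge is 560.7 ft³/s and the smaller is 356.5 ft³/s; the ratio is 1.57.

1.57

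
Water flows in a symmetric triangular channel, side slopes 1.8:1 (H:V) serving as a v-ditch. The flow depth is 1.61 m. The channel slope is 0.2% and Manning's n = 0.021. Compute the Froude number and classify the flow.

For a triangular section with side slope z = 1.8: A = zy² = 1.8×1.61² = 4.666 m²; P = 2y√(1+z²) = 2×1.61×2.059 = 6.63 m.
Hydraulic radius R = A/P = 4.666/6.63 = 0.7037 m.
V = (1/n) R^(2/3) √S = (1/0.021) × 0.7037^(2/3) × √0.002 = 1.685 m/s. Hydraulic depth D_h = A/T = 4.666/5.796 = 0.805 m.
Froude number Fr = V/√(g·D_h) = 1.685/√(9.81×0.805) = 0.6, which is less than 1, so the flow is subcritical.

subcritical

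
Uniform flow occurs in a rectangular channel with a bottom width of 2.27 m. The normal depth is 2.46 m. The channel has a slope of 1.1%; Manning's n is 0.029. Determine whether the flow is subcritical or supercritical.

subcritical

Flow area A = b·y = 2.27 × 2.46 = 5.584 m². Wetted perimeter P = b + 2y = 2.27 + 2×2.46 = 7.19 m.
Hydraulic radius R = A/P = 5.584/7.19 = 0.7767 m.
V = (1/n) R^(2/3) √S = (1/0.029) × 0.7767^(2/3) × √0.011 = 3.056 m/s. Hydraulic depth D_h = A/T = 5.584/2.27 = 2.46 m.
Froude number Fr = V/√(g·D_h) = 3.056/√(9.81×2.46) = 0.622, which is less than 1, so the flow is subcritical.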